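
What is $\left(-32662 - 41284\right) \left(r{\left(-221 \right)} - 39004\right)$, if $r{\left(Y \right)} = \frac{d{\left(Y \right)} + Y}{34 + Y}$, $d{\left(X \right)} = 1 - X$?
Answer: $\frac{539343563554}{187} \approx 2.8842 \cdot 10^{9}$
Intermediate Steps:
$r{\left(Y \right)} = \frac{1}{34 + Y}$ ($r{\left(Y \right)} = \frac{\left(1 - Y\right) + Y}{34 + Y} = 1 \frac{1}{34 + Y} = \frac{1}{34 + Y}$)
$\left(-32662 - 41284\right) \left(r{\left(-221 \right)} - 39004\right) = \left(-32662 - 41284\right) \left(\frac{1}{34 - 221} - 39004\right) = - 73946 \left(\frac{1}{-187} - 39004\right) = - 73946 \left(- \frac{1}{187} - 39004\right) = \left(-73946\right) \left(- \frac{7293749}{187}\right) = \frac{539343563554}{187}$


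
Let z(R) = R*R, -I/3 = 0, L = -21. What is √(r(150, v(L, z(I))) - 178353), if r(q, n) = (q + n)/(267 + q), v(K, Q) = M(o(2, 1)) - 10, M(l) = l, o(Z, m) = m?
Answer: 2*I*√861487945/139 ≈ 422.32*I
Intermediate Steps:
I = 0 (I = -3*0 = 0)
z(R) = R²
v(K, Q) = -9 (v(K, Q) = 1 - 10 = -9)
r(q, n) = (n + q)/(267 + q)
√(r(150, v(L, z(I))) - 178353) = √((-9 + 150)/(267 + 150) - 178353) = √(141/417 - 178353) = √((1/417)*141 - 178353) = √(47/139 - 178353) = √(-24791020/139) = 2*I*√861487945/139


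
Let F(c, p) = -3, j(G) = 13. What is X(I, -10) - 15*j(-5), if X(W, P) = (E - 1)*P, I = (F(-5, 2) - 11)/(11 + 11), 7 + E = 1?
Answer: -125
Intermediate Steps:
E = -6 (E = -7 + 1 = -6)
I = -7/11 (I = (-3 - 11)/(11 + 11) = -14/22 = -14*1/22 = -7/11 ≈ -0.63636)
X(W, P) = -7*P (X(W, P) = (-6 - 1)*P = -7*P)
X(I, -10) - 15*j(-5) = -7*(-10) - 15*13 = 70 - 195 = -125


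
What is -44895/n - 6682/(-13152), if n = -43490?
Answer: 44052961/28599024 ≈ 1.5404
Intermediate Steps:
-44895/n - 6682/(-13152) = -44895/(-43490) - 6682/(-13152) = -44895*(-1/43490) - 6682*(-1/13152) = 8979/8698 + 3341/6576 = 44052961/28599024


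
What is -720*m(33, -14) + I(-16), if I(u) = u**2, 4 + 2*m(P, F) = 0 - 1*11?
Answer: 5656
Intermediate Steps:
m(P, F) = -15/2 (m(P, F) = -2 + (0 - 1*11)/2 = -2 + (0 - 11)/2 = -2 + (1/2)*(-11) = -2 - 11/2 = -15/2)
-720*m(33, -14) + I(-16) = -720*(-15/2) + (-16)**2 = 5400 + 256 = 5656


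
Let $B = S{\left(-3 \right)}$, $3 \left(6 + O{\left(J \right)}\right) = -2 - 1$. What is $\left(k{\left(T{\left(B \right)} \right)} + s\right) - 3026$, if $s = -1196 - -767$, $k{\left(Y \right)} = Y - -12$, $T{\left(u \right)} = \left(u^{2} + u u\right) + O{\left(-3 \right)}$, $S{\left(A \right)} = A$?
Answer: $-3432$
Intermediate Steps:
$O{\left(J \right)} = -7$ ($O{\left(J \right)} = -6 + \frac{-2 - 1}{3} = -6 + \frac{1}{3} \left(-3\right) = -6 - 1 = -7$)
$B = -3$
$T{\left(u \right)} = -7 + 2 u^{2}$ ($T{\left(u \right)} = \left(u^{2} + u u\right) - 7 = \left(u^{2} + u^{2}\right) - 7 = 2 u^{2} - 7 = -7 + 2 u^{2}$)
$k{\left(Y \right)} = 12 + Y$ ($k{\left(Y \right)} = Y + 12 = 12 + Y$)
$s = -429$ ($s = -1196 + 767 = -429$)
$\left(k{\left(T{\left(B \right)} \right)} + s\right) - 3026 = \left(\left(12 - \left(7 - 2 \left(-3\right)^{2}\right)\right) - 429\right) - 3026 = \left(\left(12 + \left(-7 + 2 \cdot 9\right)\right) - 429\right) - 3026 = \left(\left(12 + \left(-7 + 18\right)\right) - 429\right) - 3026 = \left(\left(12 + 11\right) - 429\right) - 3026 = \left(23 - 429\right) - 3026 = -406 - 3026 = -3432$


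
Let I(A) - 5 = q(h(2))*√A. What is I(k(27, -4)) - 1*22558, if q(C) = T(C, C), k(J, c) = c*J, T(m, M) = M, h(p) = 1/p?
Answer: -22553 + 3*I*√3 ≈ -22553.0 + 5.1962*I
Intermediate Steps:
k(J, c) = J*c
q(C) = C
I(A) = 5 + √A/2
I(k(27, -4)) - 1*22558 = (5 + √(27*(-4))/2) - 1*22558 = (5 + √(-108)/2) - 22558 = (5 + (6*I*√3)/2) - 22558 = (5 + 3*I*√3) - 22558 = -22553 + 3*I*√3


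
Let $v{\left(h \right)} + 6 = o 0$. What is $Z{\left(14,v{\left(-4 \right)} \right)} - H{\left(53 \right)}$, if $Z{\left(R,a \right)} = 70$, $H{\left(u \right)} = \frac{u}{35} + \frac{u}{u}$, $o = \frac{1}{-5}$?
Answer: $\frac{2362}{35} \approx 67.486$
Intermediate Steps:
$o = - \frac{1}{5} \approx -0.2$
$H{\left(u \right)} = 1 + \frac{u}{35}$ ($H{\left(u \right)} = u \frac{1}{35} + 1 = \frac{u}{35} + 1 = 1 + \frac{u}{35}$)
$v{\left(h \right)} = -6$ ($v{\left(h \right)} = -6 - 0 = -6 + 0 = -6$)
$Z{\left(14,v{\left(-4 \right)} \right)} - H{\left(53 \right)} = 70 - \left(1 + \frac{1}{35} \cdot 53\right) = 70 - \left(1 + \frac{53}{35}\right) = 70 - \frac{88}{35} = \frac{2362}{35}$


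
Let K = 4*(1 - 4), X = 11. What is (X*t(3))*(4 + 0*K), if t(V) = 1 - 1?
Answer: 0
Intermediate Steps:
t(V) = 0
K = -12 (K = 4*(-3) = -12)
(X*t(3))*(4 + 0*K) = (11*0)*(4 + 0*(-12)) = 0*(4 + 0) = 0*4 = 0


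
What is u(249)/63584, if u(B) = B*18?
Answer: 2241/31792 ≈ 0.070489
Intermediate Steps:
u(B) = 18*B
u(249)/63584 = (18*249)/63584 = 4482*(1/63584) = 2241/31792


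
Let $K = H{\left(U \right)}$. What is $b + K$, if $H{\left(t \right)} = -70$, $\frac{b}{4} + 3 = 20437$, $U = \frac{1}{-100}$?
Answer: $81666$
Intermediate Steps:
$U = - \frac{1}{100} \approx -0.01$
$b = 81736$ ($b = -12 + 4 \cdot 20437 = -12 + 81748 = 81736$)
$K = -70$
$b + K = 81736 - 70 = 81666$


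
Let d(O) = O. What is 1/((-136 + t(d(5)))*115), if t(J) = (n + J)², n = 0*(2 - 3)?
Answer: -1/12765 ≈ -7.8339e-5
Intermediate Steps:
n = 0 (n = 0*(-1) = 0)
t(J) = J² (t(J) = (0 + J)² = J²)
1/((-136 + t(d(5)))*115) = 1/((-136 + 5²)*115) = 1/((-136 + 25)*115) = 1/(-111*115) = 1/(-12765) = -1/12765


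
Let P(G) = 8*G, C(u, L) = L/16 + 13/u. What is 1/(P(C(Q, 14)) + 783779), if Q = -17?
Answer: 17/13324258 ≈ 1.2759e-6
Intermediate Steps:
C(u, L) = 13/u + L/16 (C(u, L) = L*(1/16) + 13/u = L/16 + 13/u = 13/u + L/16)
1/(P(C(Q, 14)) + 783779) = 1/(8*(13/(-17) + (1/16)*14) + 783779) = 1/(8*(13*(-1/17) + 7/8) + 783779) = 1/(8*(-13/17 + 7/8) + 783779) = 1/(8*(15/136) + 783779) = 1/(15/17 + 783779) = 1/(13324258/17) = 17/13324258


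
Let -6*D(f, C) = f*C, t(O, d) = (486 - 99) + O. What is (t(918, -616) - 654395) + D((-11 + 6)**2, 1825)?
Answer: -3964165/6 ≈ -6.6069e+5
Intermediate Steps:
t(O, d) = 387 + O
D(f, C) = -C*f/6 (D(f, C) = -f*C/6 = -C*f/6)
(t(918, -616) - 654395) + D((-11 + 6)**2, 1825) = ((387 + 918) - 654395) - 1/6*1825*(-11 + 6)**2 = (1305 - 654395) - 1/6*1825*(-5)**2 = -653090 - 1/6*1825*25 = -653090 - 45625/6 = -3964165/6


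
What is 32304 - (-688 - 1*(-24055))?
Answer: 8937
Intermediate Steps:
32304 - (-688 - 1*(-24055)) = 32304 - (-688 + 24055) = 32304 - 1*23367 = 32304 - 23367 = 8937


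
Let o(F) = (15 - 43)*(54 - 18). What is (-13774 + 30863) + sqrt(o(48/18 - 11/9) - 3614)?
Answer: 17089 + I*sqrt(4622) ≈ 17089.0 + 67.985*I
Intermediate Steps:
o(F) = -1008 (o(F) = -28*36 = -1008)
(-13774 + 30863) + sqrt(o(48/18 - 11/9) - 3614) = (-13774 + 30863) + sqrt(-1008 - 3614) = 17089 + sqrt(-4622) = 17089 + I*sqrt(4622)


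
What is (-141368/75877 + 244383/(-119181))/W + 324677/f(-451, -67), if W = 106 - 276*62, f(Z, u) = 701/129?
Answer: 2147036032926682813775/35934873026568274 ≈ 59748.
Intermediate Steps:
f(Z, u) = 701/129 (f(Z, u) = 701*(1/129) = 701/129)
W = -17006 (W = 106 - 17112 = -17006)
(-141368/75877 + 244383/(-119181))/W + 324677/f(-451, -67) = (-141368/75877 + 244383/(-119181))/(-17006) + 324677/(701/129) = (-141368*1/75877 + 244383*(-1/119181))*(-1/17006) + 324677*(129/701) = (-141368/75877 - 81461/39727)*(-1/17006) + 41883333/701 = -11797142833/3014365579*(-1/17006) + 41883333/701 = 11797142833/51262301036474 + 41883333/701 = 2147036032926682813775/35934873026568274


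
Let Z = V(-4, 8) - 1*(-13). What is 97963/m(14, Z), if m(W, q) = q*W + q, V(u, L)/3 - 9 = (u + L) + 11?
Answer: 97963/1275 ≈ 76.834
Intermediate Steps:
V(u, L) = 60 + 3*L + 3*u (V(u, L) = 27 + 3*((u + L) + 11) = 27 + 3*((L + u) + 11) = 27 + 3*(11 + L + u) = 27 + (33 + 3*L + 3*u) = 60 + 3*L + 3*u)
Z = 85 (Z = (60 + 3*8 + 3*(-4)) - 1*(-13) = (60 + 24 - 12) + 13 = 72 + 13 = 85)
m(W, q) = q + W*q (m(W, q) = W*q + q = q + W*q)
97963/m(14, Z) = 97963/((85*(1 + 14))) = 97963/((85*15)) = 97963/1275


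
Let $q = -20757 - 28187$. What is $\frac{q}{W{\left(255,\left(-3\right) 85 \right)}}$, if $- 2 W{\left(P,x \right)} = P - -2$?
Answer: $\frac{97888}{257} \approx 380.89$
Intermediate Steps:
$W{\left(P,x \right)} = -1 - \frac{P}{2}$ ($W{\left(P,x \right)} = - \frac{P - -2}{2} = - \frac{P + 2}{2} = - \frac{2 + P}{2} = -1 - \frac{P}{2}$)
$q = -48944$ ($q = -20757 - 28187 = -48944$)
$\frac{q}{W{\left(255,\left(-3\right) 85 \right)}} = - \frac{48944}{-1 - \frac{255}{2}} = - \frac{48944}{- \frac{257}{2}} = \left(-48944\right) \left(- \frac{2}{257}\right) = \frac{97888}{257}$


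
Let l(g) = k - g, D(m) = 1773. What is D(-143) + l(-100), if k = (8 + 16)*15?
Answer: 2233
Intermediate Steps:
k = 360 (k = 24*15 = 360)
l(g) = 360 - g
D(-143) + l(-100) = 1773 + (360 - 1*(-100)) = 1773 + (360 + 100) = 1773 + 460 = 2233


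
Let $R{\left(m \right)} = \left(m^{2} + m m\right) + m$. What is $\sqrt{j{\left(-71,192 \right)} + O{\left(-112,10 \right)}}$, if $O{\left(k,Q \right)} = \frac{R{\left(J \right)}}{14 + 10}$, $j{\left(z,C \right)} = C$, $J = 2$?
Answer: $\frac{\sqrt{6927}}{6} \approx 13.871$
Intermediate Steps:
$R{\left(m \right)} = m + 2 m^{2}$ ($R{\left(m \right)} = \left(m^{2} + m^{2}\right) + m = 2 m^{2} + m = m + 2 m^{2}$)
$O{\left(k,Q \right)} = \frac{5}{12}$ ($O{\left(k,Q \right)} = \frac{2 \left(1 + 2 \cdot 2\right)}{14 + 10} = \frac{2 \left(1 + 4\right)}{24} = 2 \cdot 5 \cdot \frac{1}{24} = 10 \cdot \frac{1}{24} = \frac{5}{12}$)
$\sqrt{j{\left(-71,192 \right)} + O{\left(-112,10 \right)}} = \sqrt{192 + \frac{5}{12}} = \sqrt{\frac{2309}{12}} = \frac{\sqrt{6927}}{6}$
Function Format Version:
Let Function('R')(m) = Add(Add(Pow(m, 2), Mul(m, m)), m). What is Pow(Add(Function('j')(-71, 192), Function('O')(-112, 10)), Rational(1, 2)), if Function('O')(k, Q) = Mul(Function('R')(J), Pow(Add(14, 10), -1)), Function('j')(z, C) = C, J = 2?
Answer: Mul(Rational(1, 6), Pow(6927, Rational(1, 2))) ≈ 13.871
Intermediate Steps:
Function('R')(m) = Add(m, Mul(2, Pow(m, 2))) (Function('R')(m) = Add(Add(Pow(m, 2), Pow(m, 2)), m) = Add(Mul(2, Pow(m, 2)), m) = Add(m, Mul(2, Pow(m, 2))))
Function('O')(k, Q) = Rational(5, 12) (Function('O')(k, Q) = Mul(Mul(2, Add(1, Mul(2, 2))), Pow(Add(14, 10), -1)) = Mul(Mul(2, Add(1, 4)), Pow(24, -1)) = Mul(Mul(2, 5), Rational(1, 24)) = Mul(10, Rational(1, 24)) = Rational(5, 12))
Pow(Add(Function('j')(-71, 192), Function('O')(-112, 10)), Rational(1, 2)) = Pow(Add(192, Rational(5, 12)), Rational(1, 2)) = Pow(Rational(2309, 12), Rational(1, 2)) = Mul(Rational(1, 6), Pow(6927, Rational(1, 2)))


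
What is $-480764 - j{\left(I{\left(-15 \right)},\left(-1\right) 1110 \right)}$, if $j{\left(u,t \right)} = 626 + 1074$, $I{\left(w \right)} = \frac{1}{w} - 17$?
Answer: $-482464$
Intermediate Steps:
$I{\left(w \right)} = -17 + \frac{1}{w}$ ($I{\left(w \right)} = \frac{1}{w} - 17 = -17 + \frac{1}{w}$)
$j{\left(u,t \right)} = 1700$
$-480764 - j{\left(I{\left(-15 \right)},\left(-1\right) 1110 \right)} = -480764 - 1700 = -482464$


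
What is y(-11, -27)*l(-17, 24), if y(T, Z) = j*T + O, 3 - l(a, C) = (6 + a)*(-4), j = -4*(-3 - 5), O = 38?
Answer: 12874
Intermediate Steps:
j = 32 (j = -4*(-8) = 32)
l(a, C) = 27 + 4*a (l(a, C) = 3 - (6 + a)*(-4) = 3 - (-24 - 4*a) = 3 + (24 + 4*a) = 27 + 4*a)
y(T, Z) = 38 + 32*T (y(T, Z) = 32*T + 38 = 38 + 32*T)
y(-11, -27)*l(-17, 24) = (38 + 32*(-11))*(27 + 4*(-17)) = (38 - 352)*(27 - 68) = -314*(-41) = 12874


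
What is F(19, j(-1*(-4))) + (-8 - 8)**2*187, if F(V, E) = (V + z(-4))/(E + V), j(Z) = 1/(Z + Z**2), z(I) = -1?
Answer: 6079864/127 ≈ 47873.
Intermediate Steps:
F(V, E) = (-1 + V)/(E + V) (F(V, E) = (V - 1)/(E + V) = (-1 + V)/(E + V))
F(19, j(-1*(-4))) + (-8 - 8)**2*187 = (-1 + 19)/(1/(((-1*(-4)))*(1 - 1*(-4))) + 19) + (-8 - 8)**2*187 = 18/(1/(4*(1 + 4)) + 19) + (-16)**2*187 = 18/((1/4)/5 + 19) + 256*187 = 18/((1/4)*(1/5) + 19) + 47872 = 18/(1/20 + 19) + 47872 = 18/(381/20) + 47872 = (20/381)*18 + 47872 = 120/127 + 47872 = 6079864/127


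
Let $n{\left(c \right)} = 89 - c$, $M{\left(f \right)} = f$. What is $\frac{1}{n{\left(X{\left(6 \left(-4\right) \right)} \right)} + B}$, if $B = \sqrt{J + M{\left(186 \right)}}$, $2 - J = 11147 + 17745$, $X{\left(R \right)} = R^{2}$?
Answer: $- \frac{487}{265873} - \frac{4 i \sqrt{1794}}{265873} \approx -0.0018317 - 0.00063723 i$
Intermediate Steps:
$J = -28890$ ($J = 2 - \left(11147 + 17745\right) = 2 - 28892 = -28890$)
$B = 4 i \sqrt{1794}$ ($B = \sqrt{-28890 + 186} = \sqrt{-28704} = 4 i \sqrt{1794} \approx 169.42 i$)
$\frac{1}{n{\left(X{\left(6 \left(-4\right) \right)} \right)} + B} = \frac{1}{\left(89 - \left(6 \left(-4\right)\right)^{2}\right) + 4 i \sqrt{1794}} = \frac{1}{\left(89 - \left(-24\right)^{2}\right) + 4 i \sqrt{1794}} = \frac{1}{\left(89 - 576\right) + 4 i \sqrt{1794}} = \frac{1}{-487 + 4 i \sqrt{1794}}$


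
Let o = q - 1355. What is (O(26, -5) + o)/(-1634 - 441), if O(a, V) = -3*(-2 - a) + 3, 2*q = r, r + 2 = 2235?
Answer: 303/4150 ≈ 0.073012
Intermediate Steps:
r = 2233 (r = -2 + 2235 = 2233)
q = 2233/2 (q = (½)*2233 = 2233/2 ≈ 1116.5)
O(a, V) = 9 + 3*a (O(a, V) = (6 + 3*a) + 3 = 9 + 3*a)
o = -477/2 (o = 2233/2 - 1355 = -477/2 ≈ -238.50)
(O(26, -5) + o)/(-1634 - 441) = ((9 + 3*26) - 477/2)/(-1634 - 441) = ((9 + 78) - 477/2)/(-2075) = (87 - 477/2)*(-1/2075) = -303/2*(-1/2075) = 303/4150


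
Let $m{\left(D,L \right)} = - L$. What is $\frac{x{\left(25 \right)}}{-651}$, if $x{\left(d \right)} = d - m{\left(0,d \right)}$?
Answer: $- \frac{50}{651} \approx -0.076805$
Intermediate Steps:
$x{\left(d \right)} = 2 d$ ($x{\left(d \right)} = d - - d = d + d = 2 d$)
$\frac{x{\left(25 \right)}}{-651} = \frac{2 \cdot 25}{-651} = 50 \left(- \frac{1}{651}\right) = - \frac{50}{651}$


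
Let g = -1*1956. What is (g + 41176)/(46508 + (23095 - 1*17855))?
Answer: 9805/12937 ≈ 0.75790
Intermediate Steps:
g = -1956
(g + 41176)/(46508 + (23095 - 1*17855)) = (-1956 + 41176)/(46508 + (23095 - 1*17855)) = 39220/(46508 + (23095 - 17855)) = 39220/(46508 + 5240) = 39220/51748 = 39220*(1/51748) = 9805/12937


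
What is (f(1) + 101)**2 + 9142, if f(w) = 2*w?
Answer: 19751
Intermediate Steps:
(f(1) + 101)**2 + 9142 = (2*1 + 101)**2 + 9142 = (2 + 101)**2 + 9142 = 103**2 + 9142 = 10609 + 9142 = 19751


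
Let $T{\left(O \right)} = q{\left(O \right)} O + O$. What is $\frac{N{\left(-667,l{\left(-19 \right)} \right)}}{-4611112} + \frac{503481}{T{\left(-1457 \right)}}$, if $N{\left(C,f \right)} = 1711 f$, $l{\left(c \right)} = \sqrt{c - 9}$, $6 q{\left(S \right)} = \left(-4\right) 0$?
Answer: $- \frac{503481}{1457} - \frac{1711 i \sqrt{7}}{2305556} \approx -345.56 - 0.0019635 i$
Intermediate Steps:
$q{\left(S \right)} = 0$ ($q{\left(S \right)} = \frac{\left(-4\right) 0}{6} = \frac{1}{6} \cdot 0 = 0$)
$l{\left(c \right)} = \sqrt{-9 + c}$
$T{\left(O \right)} = O$ ($T{\left(O \right)} = 0 O + O = 0 + O = O$)
$\frac{N{\left(-667,l{\left(-19 \right)} \right)}}{-4611112} + \frac{503481}{T{\left(-1457 \right)}} = \frac{1711 \sqrt{-9 - 19}}{-4611112} + \frac{503481}{-1457} = 1711 \sqrt{-28} \left(- \frac{1}{4611112}\right) + 503481 \left(- \frac{1}{1457}\right) = 1711 \cdot 2 i \sqrt{7} \left(- \frac{1}{4611112}\right) - \frac{503481}{1457} = 3422 i \sqrt{7} \left(- \frac{1}{4611112}\right) - \frac{503481}{1457} = - \frac{1711 i \sqrt{7}}{2305556} - \frac{503481}{1457} = - \frac{503481}{1457} - \frac{1711 i \sqrt{7}}{2305556}$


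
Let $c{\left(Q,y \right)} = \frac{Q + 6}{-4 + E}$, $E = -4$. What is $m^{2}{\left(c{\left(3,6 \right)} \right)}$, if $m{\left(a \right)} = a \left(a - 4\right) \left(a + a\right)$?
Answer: $\frac{11029041}{65536} \approx 168.29$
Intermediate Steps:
$c{\left(Q,y \right)} = - \frac{3}{4} - \frac{Q}{8}$ ($c{\left(Q,y \right)} = \frac{Q + 6}{-4 - 4} = \frac{6 + Q}{-8} = \left(6 + Q\right) \left(- \frac{1}{8}\right) = - \frac{3}{4} - \frac{Q}{8}$)
$m{\left(a \right)} = 2 a^{2} \left(-4 + a\right)$ ($m{\left(a \right)} = a \left(-4 + a\right) 2 a = a 2 a \left(-4 + a\right) = 2 a^{2} \left(-4 + a\right)$)
$m^{2}{\left(c{\left(3,6 \right)} \right)} = \left(2 \left(- \frac{3}{4} - \frac{3}{8}\right)^{2} \left(-4 - \frac{9}{8}\right)\right)^{2} = \left(2 \left(- \frac{9}{8}\right)^{2} \left(-4 - \frac{9}{8}\right)\right)^{2} = \left(2 \cdot \frac{81}{64} \left(- \frac{41}{8}\right)\right)^{2} = \left(- \frac{3321}{256}\right)^{2} = \frac{11029041}{65536}$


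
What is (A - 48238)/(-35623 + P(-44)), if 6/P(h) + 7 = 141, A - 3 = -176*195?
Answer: 5531185/2386738 ≈ 2.3175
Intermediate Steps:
A = -34317 (A = 3 - 176*195 = 3 - 34320 = -34317)
P(h) = 3/67 (P(h) = 6/(-7 + 141) = 6/134 = 6*(1/134) = 3/67)
(A - 48238)/(-35623 + P(-44)) = (-34317 - 48238)/(-35623 + 3/67) = -82555/(-2386738/67) = -82555*(-67/2386738) = 5531185/2386738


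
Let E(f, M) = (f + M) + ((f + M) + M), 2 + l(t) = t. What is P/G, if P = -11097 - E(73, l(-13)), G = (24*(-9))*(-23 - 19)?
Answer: -5599/4536 ≈ -1.2343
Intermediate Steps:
l(t) = -2 + t
G = 9072 (G = -216*(-42) = 9072)
E(f, M) = 2*f + 3*M (E(f, M) = (M + f) + ((M + f) + M) = (M + f) + (f + 2*M) = 2*f + 3*M)
P = -11198 (P = -11097 - (2*73 + 3*(-2 - 13)) = -11097 - (146 + 3*(-15)) = -11097 - (146 - 45) = -11097 - 1*101 = -11097 - 101 = -11198)
P/G = -11198/9072 = -11198*1/9072 = -5599/4536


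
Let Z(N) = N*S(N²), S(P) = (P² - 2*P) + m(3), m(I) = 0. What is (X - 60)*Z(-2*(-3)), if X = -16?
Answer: -558144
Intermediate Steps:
S(P) = P² - 2*P (S(P) = (P² - 2*P) + 0 = P² - 2*P)
Z(N) = N³*(-2 + N²) (Z(N) = N*(N²*(-2 + N²)) = N³*(-2 + N²))
(X - 60)*Z(-2*(-3)) = (-16 - 60)*((-2*(-3))³*(-2 + (-2*(-3))²)) = -76*6³*(-2 + 6²) = -16416*(-2 + 36) = -16416*34 = -76*7344 = -558144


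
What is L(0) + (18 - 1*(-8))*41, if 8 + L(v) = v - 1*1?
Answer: 1057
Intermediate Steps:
L(v) = -9 + v (L(v) = -8 + (v - 1*1) = -8 + (v - 1) = -8 + (-1 + v) = -9 + v)
L(0) + (18 - 1*(-8))*41 = (-9 + 0) + (18 - 1*(-8))*41 = -9 + (18 + 8)*41 = -9 + 26*41 = -9 + 1066 = 1057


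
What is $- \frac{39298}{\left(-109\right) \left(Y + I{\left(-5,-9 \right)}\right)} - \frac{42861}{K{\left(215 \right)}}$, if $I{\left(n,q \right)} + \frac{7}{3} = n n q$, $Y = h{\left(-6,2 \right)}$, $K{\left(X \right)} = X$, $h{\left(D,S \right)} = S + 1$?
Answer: $- \frac{3169501587}{15771755} \approx -200.96$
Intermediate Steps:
$h{\left(D,S \right)} = 1 + S$
$Y = 3$ ($Y = 1 + 2 = 3$)
$I{\left(n,q \right)} = - \frac{7}{3} + q n^{2}$ ($I{\left(n,q \right)} = - \frac{7}{3} + n n q = - \frac{7}{3} + n^{2} q = - \frac{7}{3} + q n^{2}$)
$- \frac{39298}{\left(-109\right) \left(Y + I{\left(-5,-9 \right)}\right)} - \frac{42861}{K{\left(215 \right)}} = - \frac{39298}{\left(-109\right) \left(3 - \left(\frac{7}{3} + 9 \left(-5\right)^{2}\right)\right)} - \frac{42861}{215} = - \frac{39298}{\left(-109\right) \left(3 - \frac{682}{3}\right)} - \frac{42861}{215} = - \frac{39298}{\left(-109\right) \left(- \frac{673}{3}\right)} - \frac{42861}{215} = - \frac{39298}{\frac{73357}{3}} - \frac{42861}{215} = \left(-39298\right) \frac{3}{73357} - \frac{42861}{215} = - \frac{117894}{73357} - \frac{42861}{215} = - \frac{3169501587}{15771755}$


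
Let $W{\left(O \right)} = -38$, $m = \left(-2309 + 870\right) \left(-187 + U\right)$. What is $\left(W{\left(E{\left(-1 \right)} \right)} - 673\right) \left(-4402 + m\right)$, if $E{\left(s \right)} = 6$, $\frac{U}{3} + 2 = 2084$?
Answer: $6202268433$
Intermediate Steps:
$U = 6246$ ($U = -6 + 3 \cdot 2084 = -6 + 6252 = 6246$)
$m = -8718901$ ($m = \left(-2309 + 870\right) \left(-187 + 6246\right) = \left(-1439\right) 6059 = -8718901$)
$\left(W{\left(E{\left(-1 \right)} \right)} - 673\right) \left(-4402 + m\right) = \left(-38 - 673\right) \left(-4402 - 8718901\right) = \left(-711\right) \left(-8723303\right) = 6202268433$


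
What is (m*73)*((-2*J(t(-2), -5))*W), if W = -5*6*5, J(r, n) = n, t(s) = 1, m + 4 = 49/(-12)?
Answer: 885125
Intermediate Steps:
m = -97/12 (m = -4 + 49/(-12) = -4 + 49*(-1/12) = -4 - 49/12 = -97/12 ≈ -8.0833)
W = -150 (W = -30*5 = -150)
(m*73)*((-2*J(t(-2), -5))*W) = (-97/12*73)*(-2*(-5)*(-150)) = -35405*(-150)/6 = -7081/12*(-1500) = 885125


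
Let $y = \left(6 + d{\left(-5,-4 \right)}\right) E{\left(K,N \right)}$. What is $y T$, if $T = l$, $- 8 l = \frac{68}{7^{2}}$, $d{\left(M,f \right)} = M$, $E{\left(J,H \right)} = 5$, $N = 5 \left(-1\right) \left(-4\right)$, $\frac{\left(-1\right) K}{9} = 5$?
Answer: $- \frac{85}{98} \approx -0.86735$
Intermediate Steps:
$K = -45$ ($K = \left(-9\right) 5 = -45$)
$N = 20$ ($N = \left(-5\right) \left(-4\right) = 20$)
$l = - \frac{17}{98}$ ($l = - \frac{68 \frac{1}{7^{2}}}{8} = - \frac{68 \cdot \frac{1}{49}}{8} = \left(- \frac{1}{8}\right) \frac{68}{49} = - \frac{17}{98} \approx -0.17347$)
$T = - \frac{17}{98} \approx -0.17347$
$y = 5$ ($y = \left(6 - 5\right) 5 = 1 \cdot 5 = 5$)
$y T = 5 \left(- \frac{17}{98}\right) = - \frac{85}{98}$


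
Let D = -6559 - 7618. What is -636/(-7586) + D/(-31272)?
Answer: 63717857/118614696 ≈ 0.53718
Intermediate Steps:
D = -14177
-636/(-7586) + D/(-31272) = -636/(-7586) - 14177/(-31272) = -636*(-1/7586) - 14177*(-1/31272) = 318/3793 + 14177/31272 = 63717857/118614696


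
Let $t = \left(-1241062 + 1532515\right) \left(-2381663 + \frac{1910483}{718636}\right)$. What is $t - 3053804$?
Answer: $- \frac{498837661906443149}{718636} \approx -6.9414 \cdot 10^{11}$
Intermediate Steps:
$t = - \frac{498835467332951805}{718636}$ ($t = 291453 \left(-2381663 + 1910483 \cdot \frac{1}{718636}\right) = 291453 \left(-2381663 + \frac{1910483}{718636}\right) = 291453 \left(- \frac{1711546861185}{718636}\right) = - \frac{498835467332951805}{718636} \approx -6.9414 \cdot 10^{11}$)
$t - 3053804 = - \frac{498835467332951805}{718636} - 3053804 = - \frac{498837661906443149}{718636}$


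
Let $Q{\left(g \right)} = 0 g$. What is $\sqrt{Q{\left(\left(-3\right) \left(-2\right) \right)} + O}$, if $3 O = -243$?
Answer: $9 i \approx 9.0 i$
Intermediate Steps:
$O = -81$ ($O = \frac{1}{3} \left(-243\right) = -81$)
$Q{\left(g \right)} = 0$
$\sqrt{Q{\left(\left(-3\right) \left(-2\right) \right)} + O} = \sqrt{0 - 81} = \sqrt{-81} = 9 i$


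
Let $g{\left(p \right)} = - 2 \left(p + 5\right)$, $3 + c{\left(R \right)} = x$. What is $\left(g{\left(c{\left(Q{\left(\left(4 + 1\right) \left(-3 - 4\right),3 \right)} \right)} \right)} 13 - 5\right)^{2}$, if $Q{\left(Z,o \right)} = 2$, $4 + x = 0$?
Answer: $2209$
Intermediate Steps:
$x = -4$ ($x = -4 + 0 = -4$)
$c{\left(R \right)} = -7$ ($c{\left(R \right)} = -3 - 4 = -7$)
$g{\left(p \right)} = -10 - 2 p$ ($g{\left(p \right)} = - 2 \left(5 + p\right) = -10 - 2 p$)
$\left(g{\left(c{\left(Q{\left(\left(4 + 1\right) \left(-3 - 4\right),3 \right)} \right)} \right)} 13 - 5\right)^{2} = \left(\left(-10 - -14\right) 13 - 5\right)^{2} = \left(\left(-10 + 14\right) 13 - 5\right)^{2} = \left(4 \cdot 13 - 5\right)^{2} = \left(52 - 5\right)^{2} = 47^{2} = 2209$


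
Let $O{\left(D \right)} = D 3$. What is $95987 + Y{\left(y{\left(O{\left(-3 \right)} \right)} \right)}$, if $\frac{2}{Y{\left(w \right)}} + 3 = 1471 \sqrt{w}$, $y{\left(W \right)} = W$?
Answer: $\frac{311551053080}{3245763} - \frac{1471 i}{3245763} \approx 95987.0 - 0.00045321 i$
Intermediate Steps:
$O{\left(D \right)} = 3 D$
$Y{\left(w \right)} = \frac{2}{-3 + 1471 \sqrt{w}}$
$95987 + Y{\left(y{\left(O{\left(-3 \right)} \right)} \right)} = 95987 + \frac{2}{-3 + 1471 \sqrt{3 \left(-3\right)}} = 95987 + \frac{2}{-3 + 1471 \sqrt{-9}} = 95987 + \frac{2}{-3 + 1471 \cdot 3 i} = 95987 + \frac{2}{-3 + 4413 i} = 95987 + 2 \frac{-3 - 4413 i}{19474578} = 95987 + \frac{-3 - 4413 i}{9737289}$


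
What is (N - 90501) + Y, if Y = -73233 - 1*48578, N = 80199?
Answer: -132113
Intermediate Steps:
Y = -121811 (Y = -73233 - 48578 = -121811)
(N - 90501) + Y = (80199 - 90501) - 121811 = -10302 - 121811 = -132113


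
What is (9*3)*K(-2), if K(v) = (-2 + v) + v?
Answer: -162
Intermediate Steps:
K(v) = -2 + 2*v
(9*3)*K(-2) = (9*3)*(-2 + 2*(-2)) = 27*(-2 - 4) = 27*(-6) = -162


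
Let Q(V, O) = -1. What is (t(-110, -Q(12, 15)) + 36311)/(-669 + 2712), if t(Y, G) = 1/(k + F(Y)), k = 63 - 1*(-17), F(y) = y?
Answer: 1089329/61290 ≈ 17.773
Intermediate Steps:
k = 80 (k = 63 + 17 = 80)
t(Y, G) = 1/(80 + Y)
(t(-110, -Q(12, 15)) + 36311)/(-669 + 2712) = (1/(80 - 110) + 36311)/(-669 + 2712) = (1/(-30) + 36311)/2043 = (-1/30 + 36311)*(1/2043) = (1089329/30)*(1/2043) = 1089329/61290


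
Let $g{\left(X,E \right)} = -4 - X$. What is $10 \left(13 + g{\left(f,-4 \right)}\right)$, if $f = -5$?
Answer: $140$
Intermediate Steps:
$10 \left(13 + g{\left(f,-4 \right)}\right) = 10 \left(13 - -1\right) = 10 \left(13 + \left(-4 + 5\right)\right) = 10 \left(13 + 1\right) = 10 \cdot 14 = 140$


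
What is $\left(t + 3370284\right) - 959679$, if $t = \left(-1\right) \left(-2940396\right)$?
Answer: $5351001$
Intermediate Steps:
$t = 2940396$
$\left(t + 3370284\right) - 959679 = \left(2940396 + 3370284\right) - 959679 = 6310680 - 959679 = 5351001$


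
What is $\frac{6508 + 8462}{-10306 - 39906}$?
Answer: $- \frac{7485}{25106} \approx -0.29814$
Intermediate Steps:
$\frac{6508 + 8462}{-10306 - 39906} = \frac{14970}{-50212} = 14970 \left(- \frac{1}{50212}\right) = - \frac{7485}{25106}$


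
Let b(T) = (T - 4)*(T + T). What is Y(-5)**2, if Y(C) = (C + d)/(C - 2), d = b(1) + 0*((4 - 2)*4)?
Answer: 121/49 ≈ 2.4694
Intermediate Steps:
b(T) = 2*T*(-4 + T) (b(T) = (-4 + T)*(2*T) = 2*T*(-4 + T))
d = -6 (d = 2*1*(-4 + 1) + 0*((4 - 2)*4) = 2*1*(-3) + 0*(2*4) = -6 + 0*8 = -6 + 0 = -6)
Y(C) = (-6 + C)/(-2 + C) (Y(C) = (C - 6)/(C - 2) = (-6 + C)/(-2 + C))
Y(-5)**2 = ((-6 - 5)/(-2 - 5))**2 = (-11/(-7))**2 = (-1/7*(-11))**2 = (11/7)**2 = 121/49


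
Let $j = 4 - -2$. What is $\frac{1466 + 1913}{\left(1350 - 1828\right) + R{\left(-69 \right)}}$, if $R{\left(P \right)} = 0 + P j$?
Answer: $- \frac{3379}{892} \approx -3.7881$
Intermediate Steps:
$j = 6$ ($j = 4 + 2 = 6$)
$R{\left(P \right)} = 6 P$ ($R{\left(P \right)} = 0 + P 6 = 0 + 6 P = 6 P$)
$\frac{1466 + 1913}{\left(1350 - 1828\right) + R{\left(-69 \right)}} = \frac{1466 + 1913}{\left(1350 - 1828\right) + 6 \left(-69\right)} = \frac{3379}{\left(1350 - 1828\right) - 414} = \frac{3379}{-478 - 414} = \frac{3379}{-892} = 3379 \left(- \frac{1}{892}\right) = - \frac{3379}{892}$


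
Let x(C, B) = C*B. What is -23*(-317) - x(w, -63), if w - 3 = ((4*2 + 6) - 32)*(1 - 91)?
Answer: 109540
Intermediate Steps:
w = 1623 (w = 3 + ((4*2 + 6) - 32)*(1 - 91) = 3 + ((8 + 6) - 32)*(-90) = 3 + (14 - 32)*(-90) = 3 - 18*(-90) = 3 + 1620 = 1623)
x(C, B) = B*C
-23*(-317) - x(w, -63) = -23*(-317) - (-63)*1623 = 7291 - 1*(-102249) = 7291 + 102249 = 109540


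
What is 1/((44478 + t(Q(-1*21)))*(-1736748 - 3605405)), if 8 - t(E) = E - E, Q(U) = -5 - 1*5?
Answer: -1/237651018358 ≈ -4.2078e-12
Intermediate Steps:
Q(U) = -10 (Q(U) = -5 - 5 = -10)
t(E) = 8 (t(E) = 8 - (E - E) = 8 - 1*0 = 8 + 0 = 8)
1/((44478 + t(Q(-1*21)))*(-1736748 - 3605405)) = 1/((44478 + 8)*(-1736748 - 3605405)) = 1/(44486*(-5342153)) = 1/(-237651018358) = -1/237651018358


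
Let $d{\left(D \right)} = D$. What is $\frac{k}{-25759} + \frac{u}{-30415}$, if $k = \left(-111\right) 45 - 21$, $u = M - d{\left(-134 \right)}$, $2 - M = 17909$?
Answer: $\frac{87196621}{111922855} \approx 0.77908$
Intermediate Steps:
$M = -17907$ ($M = 2 - 17909 = -17907$)
$u = -17773$ ($u = -17907 - -134 = -17907 + 134 = -17773$)
$k = -5016$ ($k = -4995 - 21 = -5016$)
$\frac{k}{-25759} + \frac{u}{-30415} = - \frac{5016}{-25759} - \frac{17773}{-30415} = \left(-5016\right) \left(- \frac{1}{25759}\right) - - \frac{2539}{4345} = \frac{5016}{25759} + \frac{2539}{4345} = \frac{87196621}{111922855}$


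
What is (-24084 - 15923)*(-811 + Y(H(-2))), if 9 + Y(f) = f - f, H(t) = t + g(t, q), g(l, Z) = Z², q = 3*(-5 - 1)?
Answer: 32805740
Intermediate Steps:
q = -18 (q = 3*(-6) = -18)
H(t) = 324 + t (H(t) = t + (-18)² = t + 324 = 324 + t)
Y(f) = -9 (Y(f) = -9 + (f - f) = -9 + 0 = -9)
(-24084 - 15923)*(-811 + Y(H(-2))) = (-24084 - 15923)*(-811 - 9) = -40007*(-820) = 32805740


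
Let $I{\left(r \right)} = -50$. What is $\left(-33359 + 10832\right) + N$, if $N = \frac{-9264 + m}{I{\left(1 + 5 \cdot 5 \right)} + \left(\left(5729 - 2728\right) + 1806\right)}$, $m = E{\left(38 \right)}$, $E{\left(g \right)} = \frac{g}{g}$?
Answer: $- \frac{107170202}{4757} \approx -22529.0$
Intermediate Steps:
$E{\left(g \right)} = 1$
$m = 1$
$N = - \frac{9263}{4757}$ ($N = \frac{-9264 + 1}{-50 + \left(\left(5729 - 2728\right) + 1806\right)} = - \frac{9263}{-50 + \left(3001 + 1806\right)} = - \frac{9263}{-50 + 4807} = - \frac{9263}{4757} \approx -1.9472$)
$\left(-33359 + 10832\right) + N = \left(-33359 + 10832\right) - \frac{9263}{4757} = -22527 - \frac{9263}{4757} = - \frac{107170202}{4757}$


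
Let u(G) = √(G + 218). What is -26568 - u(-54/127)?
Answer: -26568 - 4*√219329/127 ≈ -26583.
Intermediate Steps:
u(G) = √(218 + G)
-26568 - u(-54/127) = -26568 - √(218 - 54/127) = -26568 - √(27632/127) = -26568 - 4*√219329/127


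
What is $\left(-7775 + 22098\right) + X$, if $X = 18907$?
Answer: $33230$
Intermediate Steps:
$\left(-7775 + 22098\right) + X = \left(-7775 + 22098\right) + 18907 = 14323 + 18907 = 33230$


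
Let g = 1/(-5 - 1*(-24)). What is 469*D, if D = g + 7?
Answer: 62846/19 ≈ 3307.7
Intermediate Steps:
g = 1/19 (g = 1/(-5 + 24) = 1/19 ≈ 0.052632)
D = 134/19 (D = 1/19 + 7 = 134/19 ≈ 7.0526)
469*D = 469*(134/19) = 62846/19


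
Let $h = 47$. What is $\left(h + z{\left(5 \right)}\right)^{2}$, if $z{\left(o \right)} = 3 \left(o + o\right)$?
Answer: $5929$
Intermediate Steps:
$z{\left(o \right)} = 6 o$ ($z{\left(o \right)} = 3 \cdot 2 o = 6 o$)
$\left(h + z{\left(5 \right)}\right)^{2} = \left(47 + 6 \cdot 5\right)^{2} = \left(47 + 30\right)^{2} = 77^{2} = 5929$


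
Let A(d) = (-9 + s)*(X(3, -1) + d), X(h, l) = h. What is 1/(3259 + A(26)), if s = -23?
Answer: 1/2331 ≈ 0.00042900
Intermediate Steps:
A(d) = -96 - 32*d (A(d) = (-9 - 23)*(3 + d) = -32*(3 + d) = -96 - 32*d)
1/(3259 + A(26)) = 1/(3259 + (-96 - 32*26)) = 1/(3259 + (-96 - 832)) = 1/(3259 - 928) = 1/2331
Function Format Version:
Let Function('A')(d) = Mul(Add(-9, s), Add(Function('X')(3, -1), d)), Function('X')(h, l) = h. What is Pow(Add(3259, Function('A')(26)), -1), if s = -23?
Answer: Rational(1, 2331) ≈ 0.00042900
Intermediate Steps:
Function('A')(d) = Add(-96, Mul(-32, d)) (Function('A')(d) = Mul(Add(-9, -23), Add(3, d)) = Mul(-32, Add(3, d)) = Add(-96, Mul(-32, d)))
Pow(Add(3259, Function('A')(26)), -1) = Pow(Add(3259, Add(-96, Mul(-32, 26))), -1) = Pow(Add(3259, Add(-96, -832)), -1) = Pow(Add(3259, -928), -1) = Pow(2331, -1) = Rational(1, 2331)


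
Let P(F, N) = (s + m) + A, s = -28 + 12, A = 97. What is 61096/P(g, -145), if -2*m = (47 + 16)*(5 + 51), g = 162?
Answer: -61096/1683 ≈ -36.302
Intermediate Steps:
m = -1764 (m = -(47 + 16)*(5 + 51)/2 = -63*56/2 = -½*3528 = -1764)
s = -16
P(F, N) = -1683 (P(F, N) = (-16 - 1764) + 97 = -1780 + 97 = -1683)
61096/P(g, -145) = 61096/(-1683) = 61096*(-1/1683) = -61096/1683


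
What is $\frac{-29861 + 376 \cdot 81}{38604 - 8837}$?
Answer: $\frac{35}{1751} \approx 0.019989$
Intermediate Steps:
$\frac{-29861 + 376 \cdot 81}{38604 - 8837} = \frac{-29861 + 30456}{29767} = 595 \cdot \frac{1}{29767} = \frac{35}{1751}$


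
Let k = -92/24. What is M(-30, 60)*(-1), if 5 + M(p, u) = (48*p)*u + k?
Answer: 518453/6 ≈ 86409.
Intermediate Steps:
k = -23/6 (k = -92*1/24 = -23/6 ≈ -3.8333)
M(p, u) = -53/6 + 48*p*u (M(p, u) = -5 + ((48*p)*u - 23/6) = -5 + (48*p*u - 23/6) = -5 + (-23/6 + 48*p*u) = -53/6 + 48*p*u)
M(-30, 60)*(-1) = (-53/6 + 48*(-30)*60)*(-1) = (-53/6 - 86400)*(-1) = -518453/6*(-1) = 518453/6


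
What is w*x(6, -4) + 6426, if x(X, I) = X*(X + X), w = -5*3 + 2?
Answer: 5490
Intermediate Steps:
w = -13 (w = -15 + 2 = -13)
x(X, I) = 2*X**2 (x(X, I) = X*(2*X) = 2*X**2)
w*x(6, -4) + 6426 = -26*6**2 + 6426 = -26*36 + 6426 = -13*72 + 6426 = -936 + 6426 = 5490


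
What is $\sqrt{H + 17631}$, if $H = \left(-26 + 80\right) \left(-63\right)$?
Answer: $3 \sqrt{1581} \approx 119.29$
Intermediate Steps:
$H = -3402$ ($H = 54 \left(-63\right) = -3402$)
$\sqrt{H + 17631} = \sqrt{-3402 + 17631} = \sqrt{14229} = 3 \sqrt{1581}$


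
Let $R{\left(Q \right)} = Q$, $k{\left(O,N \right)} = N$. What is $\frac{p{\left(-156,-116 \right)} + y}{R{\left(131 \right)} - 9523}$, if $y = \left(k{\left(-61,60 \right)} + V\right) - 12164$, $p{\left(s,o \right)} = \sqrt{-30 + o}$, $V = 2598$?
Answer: $\frac{4753}{4696} - \frac{i \sqrt{146}}{9392} \approx 1.0121 - 0.0012865 i$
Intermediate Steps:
$y = -9506$ ($y = \left(60 + 2598\right) - 12164 = 2658 - 12164 = -9506$)
$\frac{p{\left(-156,-116 \right)} + y}{R{\left(131 \right)} - 9523} = \frac{\sqrt{-30 - 116} - 9506}{131 - 9523} = \frac{\sqrt{-146} - 9506}{-9392} = \left(i \sqrt{146} - 9506\right) \left(- \frac{1}{9392}\right) = \left(-9506 + i \sqrt{146}\right) \left(- \frac{1}{9392}\right) = \frac{4753}{4696} - \frac{i \sqrt{146}}{9392}$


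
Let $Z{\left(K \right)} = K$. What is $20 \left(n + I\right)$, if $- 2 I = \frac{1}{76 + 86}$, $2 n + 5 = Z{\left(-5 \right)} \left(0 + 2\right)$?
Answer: $- \frac{12155}{81} \approx -150.06$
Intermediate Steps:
$n = - \frac{15}{2}$ ($n = - \frac{5}{2} + \frac{\left(-5\right) \left(0 + 2\right)}{2} = - \frac{5}{2} + \frac{\left(-5\right) 2}{2} = - \frac{5}{2} + \frac{1}{2} \left(-10\right) = - \frac{5}{2} - 5 = - \frac{15}{2} \approx -7.5$)
$I = - \frac{1}{324}$ ($I = - \frac{1}{2 \left(76 + 86\right)} = - \frac{1}{2 \cdot 162} = \left(- \frac{1}{2}\right) \frac{1}{162} = - \frac{1}{324} \approx -0.0030864$)
$20 \left(n + I\right) = 20 \left(- \frac{15}{2} - \frac{1}{324}\right) = 20 \left(- \frac{2431}{324}\right) = - \frac{12155}{81}$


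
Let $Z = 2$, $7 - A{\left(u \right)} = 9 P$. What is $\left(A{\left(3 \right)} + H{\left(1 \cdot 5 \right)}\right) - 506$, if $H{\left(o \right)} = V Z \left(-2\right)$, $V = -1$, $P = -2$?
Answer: $-477$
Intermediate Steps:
$A{\left(u \right)} = 25$ ($A{\left(u \right)} = 7 - 9 \left(-2\right) = 7 - -18 = 7 + 18 = 25$)
$H{\left(o \right)} = 4$ ($H{\left(o \right)} = \left(-1\right) 2 \left(-2\right) = \left(-2\right) \left(-2\right) = 4$)
$\left(A{\left(3 \right)} + H{\left(1 \cdot 5 \right)}\right) - 506 = \left(25 + 4\right) - 506 = 29 - 506 = -477$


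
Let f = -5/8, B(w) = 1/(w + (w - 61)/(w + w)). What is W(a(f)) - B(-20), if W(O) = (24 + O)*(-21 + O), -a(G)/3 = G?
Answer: -22768889/46016 ≈ -494.80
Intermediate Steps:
B(w) = 1/(w + (-61 + w)/(2*w)) (B(w) = 1/(w + (-61 + w)/((2*w))) = 1/(w + (-61 + w)*(1/(2*w))) = 1/(w + (-61 + w)/(2*w)))
f = -5/8 (f = -5*⅛ = -5/8 ≈ -0.62500)
a(G) = -3*G
W(O) = (-21 + O)*(24 + O)
W(a(f)) - B(-20) = (-504 + (-3*(-5/8))² + 3*(-3*(-5/8))) - 2*(-20)/(-61 - 20 + 2*(-20)²) = (-504 + (15/8)² + 3*(15/8)) - 2*(-20)/(-61 - 20 + 2*400) = (-504 + 225/64 + 45/8) - 2*(-20)/(-61 - 20 + 800) = -31671/64 - 2*(-20)/719 = -31671/64 - 1*(-40/719) = -31671/64 + 40/719 = -22768889/46016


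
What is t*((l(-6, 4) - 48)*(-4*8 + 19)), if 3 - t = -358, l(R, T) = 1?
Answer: 220571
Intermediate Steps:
t = 361 (t = 3 - 1*(-358) = 3 + 358 = 361)
t*((l(-6, 4) - 48)*(-4*8 + 19)) = 361*((1 - 48)*(-4*8 + 19)) = 361*(-47*(-32 + 19)) = 361*(-47*(-13)) = 361*611 = 220571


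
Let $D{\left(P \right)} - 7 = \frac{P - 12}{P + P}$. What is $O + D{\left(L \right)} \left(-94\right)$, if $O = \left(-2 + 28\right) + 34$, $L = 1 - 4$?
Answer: $-833$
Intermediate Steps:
$L = -3$
$D{\left(P \right)} = 7 + \frac{-12 + P}{2 P}$ ($D{\left(P \right)} = 7 + \frac{P - 12}{P + P} = 7 + \frac{-12 + P}{2 P}$)
$O = 60$ ($O = 26 + 34 = 60$)
$O + D{\left(L \right)} \left(-94\right) = 60 + \left(\frac{15}{2} - \frac{6}{-3}\right) \left(-94\right) = 60 + \left(\frac{15}{2} - -2\right) \left(-94\right) = 60 + \left(\frac{15}{2} + 2\right) \left(-94\right) = 60 + \frac{19}{2} \left(-94\right) = 60 - 893 = -833$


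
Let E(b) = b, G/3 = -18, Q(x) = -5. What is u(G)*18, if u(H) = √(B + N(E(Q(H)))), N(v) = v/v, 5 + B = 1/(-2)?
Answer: 27*I*√2 ≈ 38.184*I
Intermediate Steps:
G = -54 (G = 3*(-18) = -54)
B = -11/2 (B = -5 + 1/(-2) = -5 - ½ = -11/2 ≈ -5.5000)
N(v) = 1
u(H) = 3*I*√2/2 (u(H) = √(-11/2 + 1) = √(-9/2) = 3*I*√2/2)
u(G)*18 = (3*I*√2/2)*18 = 27*I*√2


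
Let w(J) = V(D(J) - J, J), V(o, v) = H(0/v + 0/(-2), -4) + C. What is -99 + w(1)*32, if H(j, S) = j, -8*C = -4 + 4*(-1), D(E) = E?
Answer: -67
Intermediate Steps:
C = 1 (C = -(-4 + 4*(-1))/8 = -(-4 - 4)/8 = -1/8*(-8) = 1)
V(o, v) = 1 (V(o, v) = (0/v + 0/(-2)) + 1 = (0 + 0*(-1/2)) + 1 = (0 + 0) + 1 = 0 + 1 = 1)
w(J) = 1
-99 + w(1)*32 = -99 + 1*32 = -99 + 32 = -67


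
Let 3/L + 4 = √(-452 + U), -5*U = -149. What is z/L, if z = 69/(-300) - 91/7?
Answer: 441/25 - 441*I*√10555/500 ≈ 17.64 - 90.615*I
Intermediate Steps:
U = 149/5 (U = -⅕*(-149) = 149/5 ≈ 29.800)
L = 3/(-4 + I*√10555/5) (L = 3/(-4 + √(-452 + 149/5)) = 3/(-4 + √(-2111/5)) = 3/(-4 + I*√10555/5) ≈ -0.027385 - 0.14067*I)
z = -1323/100 (z = 69*(-1/300) - 91*⅐ = -23/100 - 13 = -1323/100 ≈ -13.230)
z/L = -1323/(100*(-60/2191 - 3*I*√10555/2191))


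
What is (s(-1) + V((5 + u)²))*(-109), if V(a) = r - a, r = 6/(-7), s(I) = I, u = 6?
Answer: 93740/7 ≈ 13391.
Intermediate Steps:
r = -6/7 (r = 6*(-⅐) = -6/7 ≈ -0.85714)
V(a) = -6/7 - a
(s(-1) + V((5 + u)²))*(-109) = (-1 + (-6/7 - (5 + 6)²))*(-109) = (-1 + (-6/7 - 1*11²))*(-109) = (-1 + (-6/7 - 1*121))*(-109) = (-1 + (-6/7 - 121))*(-109) = (-1 - 853/7)*(-109) = -860/7*(-109) = 93740/7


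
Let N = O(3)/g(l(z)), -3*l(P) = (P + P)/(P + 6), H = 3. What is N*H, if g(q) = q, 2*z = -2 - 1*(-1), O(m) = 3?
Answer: 297/2 ≈ 148.50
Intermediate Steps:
z = -½ (z = (-2 - 1*(-1))/2 = (-2 + 1)/2 = (½)*(-1) = -½ ≈ -0.50000)
l(P) = -2*P/(3*(6 + P)) (l(P) = -(P + P)/(3*(P + 6)) = -2*P/(3*(6 + P)))
N = 99/2 (N = 3/((-2*(-½)/(18 + 3*(-½)))) = 3/((-2*(-½)/(18 - 3/2))) = 3/((-2*(-½)/33/2)) = 3/((-2*(-½)*2/33)) = 3/(2/33) = 3*(33/2) = 99/2 ≈ 49.500)
N*H = (99/2)*3 = 297/2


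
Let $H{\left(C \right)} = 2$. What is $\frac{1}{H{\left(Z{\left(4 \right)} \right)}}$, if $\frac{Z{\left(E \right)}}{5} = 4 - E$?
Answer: $\frac{1}{2} \approx 0.5$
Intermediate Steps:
$Z{\left(E \right)} = 20 - 5 E$ ($Z{\left(E \right)} = 5 \left(4 - E\right) = 20 - 5 E$)
$\frac{1}{H{\left(Z{\left(4 \right)} \right)}} = \frac{1}{2}$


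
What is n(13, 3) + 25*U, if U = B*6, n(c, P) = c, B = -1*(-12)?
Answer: 1813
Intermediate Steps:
B = 12
U = 72 (U = 12*6 = 72)
n(13, 3) + 25*U = 13 + 25*72 = 13 + 1800 = 1813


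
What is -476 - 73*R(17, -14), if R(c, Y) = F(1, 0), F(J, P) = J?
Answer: -549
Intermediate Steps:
R(c, Y) = 1
-476 - 73*R(17, -14) = -476 - 73*1 = -476 - 73 = -549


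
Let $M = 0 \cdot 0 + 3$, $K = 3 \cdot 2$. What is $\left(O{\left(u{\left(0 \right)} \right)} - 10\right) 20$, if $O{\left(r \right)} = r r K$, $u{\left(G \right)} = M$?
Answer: $880$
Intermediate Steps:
$K = 6$
$M = 3$ ($M = 0 + 3 = 3$)
$u{\left(G \right)} = 3$
$O{\left(r \right)} = 6 r^{2}$ ($O{\left(r \right)} = r r 6 = r^{2} \cdot 6 = 6 r^{2}$)
$\left(O{\left(u{\left(0 \right)} \right)} - 10\right) 20 = \left(6 \cdot 3^{2} - 10\right) 20 = \left(6 \cdot 9 - 10\right) 20 = \left(54 - 10\right) 20 = 44 \cdot 20 = 880$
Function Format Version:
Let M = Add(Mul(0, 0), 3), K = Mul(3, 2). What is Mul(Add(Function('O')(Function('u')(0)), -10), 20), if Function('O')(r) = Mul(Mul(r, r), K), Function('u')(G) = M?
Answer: 880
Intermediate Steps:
K = 6
M = 3 (M = Add(0, 3) = 3)
Function('u')(G) = 3
Function('O')(r) = Mul(6, Pow(r, 2)) (Function('O')(r) = Mul(Mul(r, r), 6) = Mul(Pow(r, 2), 6) = Mul(6, Pow(r, 2)))
Mul(Add(Function('O')(Function('u')(0)), -10), 20) = Mul(Add(Mul(6, Pow(3, 2)), -10), 20) = Mul(Add(Mul(6, 9), -10), 20) = Mul(Add(54, -10), 20) = Mul(44, 20) = 880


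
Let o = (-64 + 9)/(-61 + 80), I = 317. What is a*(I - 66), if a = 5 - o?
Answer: 37650/19 ≈ 1981.6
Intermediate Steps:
o = -55/19 ≈ -2.8947
a = 150/19 (a = 5 - 1*(-55/19) = 5 + 55/19 = 150/19 ≈ 7.8947)
a*(I - 66) = 150*(317 - 66)/19 = (150/19)*251 = 37650/19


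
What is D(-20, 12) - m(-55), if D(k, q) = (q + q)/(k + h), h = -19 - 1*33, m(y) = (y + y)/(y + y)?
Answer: -4/3 ≈ -1.3333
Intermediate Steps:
m(y) = 1 (m(y) = (2*y)/((2*y)) = (2*y)*(1/(2*y)) = 1)
h = -52 (h = -19 - 33 = -52)
D(k, q) = 2*q/(-52 + k) (D(k, q) = (q + q)/(k - 52) = (2*q)/(-52 + k) = 2*q/(-52 + k))
D(-20, 12) - m(-55) = 2*12/(-52 - 20) - 1*1 = 2*12/(-72) - 1 = 2*12*(-1/72) - 1 = -⅓ - 1 = -4/3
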